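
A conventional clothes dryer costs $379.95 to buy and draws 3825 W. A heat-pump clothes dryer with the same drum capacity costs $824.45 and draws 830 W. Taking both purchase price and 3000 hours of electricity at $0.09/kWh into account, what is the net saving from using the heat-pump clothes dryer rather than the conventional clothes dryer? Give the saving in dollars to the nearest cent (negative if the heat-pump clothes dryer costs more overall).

conventional clothes dryer: $379.95 + (3825/1000) kW × 3000 h × $0.09 = $379.95 + $1032.75 = $1412.7
heat-pump clothes dryer: $824.45 + (830/1000) kW × 3000 h × $0.09 = $824.45 + $224.1 = $1048.55
Saving = $1412.7 − $1048.55 = $364.15

$364.15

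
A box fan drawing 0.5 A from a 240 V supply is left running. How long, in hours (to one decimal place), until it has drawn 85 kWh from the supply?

708.3 h

Power = 0.5 A × 240 V = 120 W = 0.12 kW
Hours = 85 kWh ÷ 0.12 kW = 708.3 h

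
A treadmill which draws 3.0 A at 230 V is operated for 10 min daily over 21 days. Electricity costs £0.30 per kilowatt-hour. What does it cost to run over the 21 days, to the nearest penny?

Power = 3.0 A × 230 V = 690 W = 0.69 kW
Runtime = 10 min × 21 = 210 min = 3.5 h
Energy = 0.69 kW × 3.5 h = 2.415 kWh
Cost = 2.415 kWh × £0.30/kWh = £0.72

£0.72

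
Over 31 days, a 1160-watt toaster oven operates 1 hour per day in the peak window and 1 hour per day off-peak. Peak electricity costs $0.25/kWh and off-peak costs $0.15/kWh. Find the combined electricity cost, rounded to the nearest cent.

Peak energy = 1.16 kW × 1 h × 31 = 35.96 kWh
Off-peak energy = 1.16 kW × 1 h × 31 = 35.96 kWh
Cost = 35.96 × $0.25 + 35.96 × $0.15 = $8.99 + $5.394 = $14.38

$14.38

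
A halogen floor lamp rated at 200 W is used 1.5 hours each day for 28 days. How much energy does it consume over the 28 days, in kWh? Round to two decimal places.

Runtime = 1.5 h/day × 28 days = 42 h
Energy = 0.2 kW × 42 h = 8.4 kWh

8.40 kWh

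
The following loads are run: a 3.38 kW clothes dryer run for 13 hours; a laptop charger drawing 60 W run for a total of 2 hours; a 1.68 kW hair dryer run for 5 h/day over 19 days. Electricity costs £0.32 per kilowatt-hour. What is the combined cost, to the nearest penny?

£65.17

clothes dryer: 3.38 kW × 13 h = 43.94 kWh
laptop charger: 0.06 kW × 2 h = 0.12 kWh
hair dryer: Runtime = 5 h/day × 19 days = 95 h
hair dryer: 1.68 kW × 95 h = 159.6 kWh
Total energy = 203.66 kWh
Cost = 203.66 × £0.32 = £65.17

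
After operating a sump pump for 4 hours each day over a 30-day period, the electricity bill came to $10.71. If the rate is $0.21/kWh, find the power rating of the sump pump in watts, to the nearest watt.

Energy = $10.71 ÷ $0.21/kWh = 51 kWh
Runtime = 4 h/day × 30 days = 120 h
Power = 51 kWh ÷ 120 h = 0.425 kW = 425 W

425 W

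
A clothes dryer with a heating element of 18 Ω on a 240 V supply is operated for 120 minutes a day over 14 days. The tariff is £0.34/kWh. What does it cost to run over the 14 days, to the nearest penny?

£30.46

Power = V²/R = 240²/18 = 3200 W = 3.2 kW
Runtime = 120 min × 14 = 1680 min = 28 h
Energy = 3.2 kW × 28 h = 89.6 kWh
Cost = 89.6 kWh × £0.34/kWh = £30.46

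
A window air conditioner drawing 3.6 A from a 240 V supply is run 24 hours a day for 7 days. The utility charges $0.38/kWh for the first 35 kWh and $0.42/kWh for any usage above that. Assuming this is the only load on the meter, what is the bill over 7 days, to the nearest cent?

Power = 3.6 A × 240 V = 864 W = 0.864 kW
Runtime = 24 h × 7 = 168 h
Energy = 0.864 kW × 168 h = 145.152 kWh
Tier 1 (0–35 kWh): 35 × $0.38 = $13.3
Above 35 kWh: 110.152 × $0.42 = $46.26384
Bill = $59.56

$59.56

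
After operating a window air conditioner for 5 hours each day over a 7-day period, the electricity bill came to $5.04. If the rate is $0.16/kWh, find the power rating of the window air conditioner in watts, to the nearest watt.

Energy = $5.04 ÷ $0.16/kWh = 31.5 kWh
Runtime = 5 h/day × 7 days = 35 h
Power = 31.5 kWh ÷ 35 h = 0.9 kW = 900 W

900 W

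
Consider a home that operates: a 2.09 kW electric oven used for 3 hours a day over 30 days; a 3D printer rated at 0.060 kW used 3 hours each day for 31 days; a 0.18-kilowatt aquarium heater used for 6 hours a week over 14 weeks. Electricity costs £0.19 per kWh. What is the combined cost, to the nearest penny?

electric oven: Runtime = 3 h/day × 30 days = 90 h
electric oven: 2.09 kW × 90 h = 188.1 kWh
3D printer: Runtime = 3 h/day × 31 days = 93 h
3D printer: 0.06 kW × 93 h = 5.58 kWh
aquarium heater: Runtime = 6 h/week × 14 weeks = 84 h
aquarium heater: 0.18 kW × 84 h = 15.12 kWh
Total energy = 208.8 kWh
Cost = 208.8 × £0.19 = £39.67

£39.67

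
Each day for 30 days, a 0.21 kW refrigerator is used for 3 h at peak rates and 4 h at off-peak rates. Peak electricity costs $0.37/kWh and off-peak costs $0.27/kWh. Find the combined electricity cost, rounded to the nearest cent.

$13.80

Peak energy = 0.21 kW × 3 h × 30 = 18.9 kWh
Off-peak energy = 0.21 kW × 4 h × 30 = 25.2 kWh
Cost = 18.9 × $0.37 + 25.2 × $0.27 = $6.993 + $6.804 = $13.80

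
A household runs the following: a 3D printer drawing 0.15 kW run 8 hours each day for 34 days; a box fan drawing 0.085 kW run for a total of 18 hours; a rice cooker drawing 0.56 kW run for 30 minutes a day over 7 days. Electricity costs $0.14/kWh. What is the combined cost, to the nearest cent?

3D printer: Runtime = 8 h/day × 34 days = 272 h
3D printer: 0.15 kW × 272 h = 40.8 kWh
box fan: 0.085 kW × 18 h = 1.53 kWh
rice cooker: Runtime = 30 min × 7 = 210 min = 3.5 h
rice cooker: 0.56 kW × 3.5 h = 1.96 kWh
Total energy = 44.29 kWh
Cost = 44.29 × $0.14 = $6.20

$6.20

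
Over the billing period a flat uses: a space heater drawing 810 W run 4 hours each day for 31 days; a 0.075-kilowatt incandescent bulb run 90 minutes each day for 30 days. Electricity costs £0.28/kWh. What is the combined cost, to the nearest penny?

space heater: Runtime = 4 h/day × 31 days = 124 h
space heater: 0.81 kW × 124 h = 100.44 kWh
incandescent bulb: Runtime = 90 min × 30 = 2700 min = 45 h
incandescent bulb: 0.075 kW × 45 h = 3.375 kWh
Total energy = 103.815 kWh
Cost = 103.815 × £0.28 = £29.07

£29.07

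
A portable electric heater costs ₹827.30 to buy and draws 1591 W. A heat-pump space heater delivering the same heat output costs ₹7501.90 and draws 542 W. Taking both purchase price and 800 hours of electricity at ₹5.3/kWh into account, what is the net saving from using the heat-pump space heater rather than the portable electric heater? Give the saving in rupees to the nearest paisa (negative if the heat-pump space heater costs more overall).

portable electric heater: ₹827.30 + (1591/1000) kW × 800 h × ₹5.3 = ₹827.30 + ₹6745.84 = ₹7573.14
heat-pump space heater: ₹7501.90 + (542/1000) kW × 800 h × ₹5.3 = ₹7501.90 + ₹2298.08 = ₹9799.98
Saving = ₹7573.14 − ₹9799.98 = −₹2226.84

-₹2226.84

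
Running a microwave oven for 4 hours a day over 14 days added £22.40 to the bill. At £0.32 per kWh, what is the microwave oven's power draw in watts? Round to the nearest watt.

1250 W

Energy = £22.40 ÷ £0.32/kWh = 70 kWh
Runtime = 4 h/day × 14 days = 56 h
Power = 70 kWh ÷ 56 h = 1.25 kW = 1250 W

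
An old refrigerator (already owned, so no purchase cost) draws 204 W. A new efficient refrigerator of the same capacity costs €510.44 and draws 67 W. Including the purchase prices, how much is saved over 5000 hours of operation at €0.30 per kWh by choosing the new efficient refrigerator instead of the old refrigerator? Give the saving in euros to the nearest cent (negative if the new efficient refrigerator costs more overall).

-€304.94

old refrigerator: €0.00 + (204/1000) kW × 5000 h × €0.30 = €0.00 + €306 = €306
new efficient refrigerator: €510.44 + (67/1000) kW × 5000 h × €0.30 = €510.44 + €100.5 = €610.94
Saving = €306 − €610.94 = −€304.94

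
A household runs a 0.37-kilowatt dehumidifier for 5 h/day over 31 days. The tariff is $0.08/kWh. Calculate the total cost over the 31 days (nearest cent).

$4.59

Runtime = 5 h/day × 31 days = 155 h
Energy = 0.37 kW × 155 h = 57.35 kWh
Cost = 57.35 kWh × $0.08/kWh = $4.59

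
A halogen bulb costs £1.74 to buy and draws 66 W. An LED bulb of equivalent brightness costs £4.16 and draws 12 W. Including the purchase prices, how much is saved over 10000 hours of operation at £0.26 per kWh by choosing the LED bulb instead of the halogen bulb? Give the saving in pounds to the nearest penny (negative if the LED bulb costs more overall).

£137.98

halogen bulb: £1.74 + (66/1000) kW × 10000 h × £0.26 = £1.74 + £171.6 = £173.34
LED bulb: £4.16 + (12/1000) kW × 10000 h × £0.26 = £4.16 + £31.2 = £35.36
Saving = £173.34 − £35.36 = £137.98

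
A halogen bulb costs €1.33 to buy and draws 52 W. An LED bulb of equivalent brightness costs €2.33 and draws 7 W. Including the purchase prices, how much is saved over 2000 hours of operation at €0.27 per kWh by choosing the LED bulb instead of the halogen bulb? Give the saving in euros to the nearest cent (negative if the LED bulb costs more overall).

halogen bulb: €1.33 + (52/1000) kW × 2000 h × €0.27 = €1.33 + €28.08 = €29.41
LED bulb: €2.33 + (7/1000) kW × 2000 h × €0.27 = €2.33 + €3.78 = €6.11
Saving = €29.41 − €6.11 = €23.3

€23.30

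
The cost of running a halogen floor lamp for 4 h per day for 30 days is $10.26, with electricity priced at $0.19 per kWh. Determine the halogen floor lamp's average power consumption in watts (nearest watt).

Energy = $10.26 ÷ $0.19/kWh = 54 kWh
Runtime = 4 h/day × 30 days = 120 h
Power = 54 kWh ÷ 120 h = 0.45 kW = 450 W

450 W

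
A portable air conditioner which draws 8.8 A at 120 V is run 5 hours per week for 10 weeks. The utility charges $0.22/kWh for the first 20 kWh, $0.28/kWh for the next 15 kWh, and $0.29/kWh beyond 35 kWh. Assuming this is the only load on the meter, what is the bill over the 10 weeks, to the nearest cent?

$13.76

Power = 8.8 A × 120 V = 1056 W = 1.056 kW
Runtime = 5 h/week × 10 weeks = 50 h
Energy = 1.056 kW × 50 h = 52.8 kWh
Tier 1 (0–20 kWh): 20 × $0.22 = $4.4
Tier 2 (20–35 kWh): 15 × $0.28 = $4.2
Above 35 kWh: 17.8 × $0.29 = $5.162
Bill = $13.76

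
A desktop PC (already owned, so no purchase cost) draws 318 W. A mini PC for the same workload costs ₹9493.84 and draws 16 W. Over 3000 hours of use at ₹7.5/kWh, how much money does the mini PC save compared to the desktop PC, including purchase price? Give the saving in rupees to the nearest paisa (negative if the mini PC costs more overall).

-₹2698.84

desktop PC: ₹0.00 + (318/1000) kW × 3000 h × ₹7.5 = ₹0.00 + ₹7155 = ₹7155
mini PC: ₹9493.84 + (16/1000) kW × 3000 h × ₹7.5 = ₹9493.84 + ₹360 = ₹9853.84
Saving = ₹7155 − ₹9853.84 = −₹2698.84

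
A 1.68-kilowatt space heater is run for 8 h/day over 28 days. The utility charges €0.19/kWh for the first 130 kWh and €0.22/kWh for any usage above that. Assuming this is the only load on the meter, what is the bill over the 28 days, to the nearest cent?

Runtime = 8 h/day × 28 days = 224 h
Energy = 1.68 kW × 224 h = 376.32 kWh
Tier 1 (0–130 kWh): 130 × €0.19 = €24.7
Above 130 kWh: 246.32 × €0.22 = €54.1904
Bill = €78.89

€78.89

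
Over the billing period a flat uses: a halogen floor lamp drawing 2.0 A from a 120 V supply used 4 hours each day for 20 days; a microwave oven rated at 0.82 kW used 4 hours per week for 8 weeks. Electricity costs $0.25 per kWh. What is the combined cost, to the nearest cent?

halogen floor lamp: Power = 2.0 A × 120 V = 240 W = 0.24 kW
halogen floor lamp: Runtime = 4 h/day × 20 days = 80 h
halogen floor lamp: 0.24 kW × 80 h = 19.2 kWh
microwave oven: Runtime = 4 h/week × 8 weeks = 32 h
microwave oven: 0.82 kW × 32 h = 26.24 kWh
Total energy = 45.44 kWh
Cost = 45.44 × $0.25 = $11.36

$11.36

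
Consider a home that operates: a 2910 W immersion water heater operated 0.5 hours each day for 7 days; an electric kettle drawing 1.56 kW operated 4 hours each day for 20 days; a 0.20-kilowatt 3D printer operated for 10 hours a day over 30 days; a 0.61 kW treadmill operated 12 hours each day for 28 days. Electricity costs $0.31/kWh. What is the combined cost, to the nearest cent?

$123.98

immersion water heater: Runtime = 0.5 h/day × 7 days = 3.5 h
immersion water heater: 2.91 kW × 3.5 h = 10.185 kWh
electric kettle: Runtime = 4 h/day × 20 days = 80 h
electric kettle: 1.56 kW × 80 h = 124.8 kWh
3D printer: Runtime = 10 h/day × 30 days = 300 h
3D printer: 0.2 kW × 300 h = 60 kWh
treadmill: Runtime = 12 h/day × 28 days = 336 h
treadmill: 0.61 kW × 336 h = 204.96 kWh
Total energy = 399.945 kWh
Cost = 399.945 × $0.31 = $123.98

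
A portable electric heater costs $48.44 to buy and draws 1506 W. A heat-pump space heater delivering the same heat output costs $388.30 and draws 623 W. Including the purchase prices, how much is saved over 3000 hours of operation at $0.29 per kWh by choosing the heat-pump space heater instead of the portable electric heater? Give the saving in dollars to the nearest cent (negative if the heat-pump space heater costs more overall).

portable electric heater: $48.44 + (1506/1000) kW × 3000 h × $0.29 = $48.44 + $1310.22 = $1358.66
heat-pump space heater: $388.30 + (623/1000) kW × 3000 h × $0.29 = $388.30 + $542.01 = $930.31
Saving = $1358.66 − $930.31 = $428.35

$428.35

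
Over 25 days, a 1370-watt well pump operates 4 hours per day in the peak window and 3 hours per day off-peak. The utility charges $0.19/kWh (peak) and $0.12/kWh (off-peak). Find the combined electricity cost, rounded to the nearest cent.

$38.36

Peak energy = 1.37 kW × 4 h × 25 = 137 kWh
Off-peak energy = 1.37 kW × 3 h × 25 = 102.75 kWh
Cost = 137 × $0.19 + 102.75 × $0.12 = $26.03 + $12.33 = $38.36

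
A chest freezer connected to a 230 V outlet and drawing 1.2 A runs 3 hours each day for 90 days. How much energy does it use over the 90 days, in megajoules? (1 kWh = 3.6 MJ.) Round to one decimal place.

268.3 MJ

Power = 1.2 A × 230 V = 276 W = 0.276 kW
Runtime = 3 h/day × 90 days = 270 h
Energy = 0.276 kW × 270 h = 74.52 kWh
= 74.52 × 3.6 MJ = 268.3 MJ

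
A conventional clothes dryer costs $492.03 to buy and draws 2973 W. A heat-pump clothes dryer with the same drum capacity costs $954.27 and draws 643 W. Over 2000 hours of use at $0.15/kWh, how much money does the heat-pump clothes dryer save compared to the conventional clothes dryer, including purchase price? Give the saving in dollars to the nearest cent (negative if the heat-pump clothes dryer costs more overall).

conventional clothes dryer: $492.03 + (2973/1000) kW × 2000 h × $0.15 = $492.03 + $891.9 = $1383.93
heat-pump clothes dryer: $954.27 + (643/1000) kW × 2000 h × $0.15 = $954.27 + $192.9 = $1147.17
Saving = $1383.93 − $1147.17 = $236.76

$236.76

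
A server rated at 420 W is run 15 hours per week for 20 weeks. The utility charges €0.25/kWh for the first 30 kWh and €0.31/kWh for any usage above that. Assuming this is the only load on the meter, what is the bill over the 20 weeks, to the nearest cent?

€37.26

Runtime = 15 h/week × 20 weeks = 300 h
Energy = 0.42 kW × 300 h = 126 kWh
Tier 1 (0–30 kWh): 30 × €0.25 = €7.5
Above 30 kWh: 96 × €0.31 = €29.76
Bill = €37.26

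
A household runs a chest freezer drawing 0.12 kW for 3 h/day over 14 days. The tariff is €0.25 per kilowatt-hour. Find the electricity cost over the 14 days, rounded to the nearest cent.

€1.26

Runtime = 3 h/day × 14 days = 42 h
Energy = 0.12 kW × 42 h = 5.04 kWh
Cost = 5.04 kWh × €0.25/kWh = €1.26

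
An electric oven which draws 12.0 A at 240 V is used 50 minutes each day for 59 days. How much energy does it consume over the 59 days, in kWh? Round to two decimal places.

141.60 kWh

Power = 12.0 A × 240 V = 2880 W = 2.88 kW
Runtime = 50 min × 59 = 2950 min = 49.166666… h
Energy = 2.88 kW × 49.166666… h = 141.6 kWh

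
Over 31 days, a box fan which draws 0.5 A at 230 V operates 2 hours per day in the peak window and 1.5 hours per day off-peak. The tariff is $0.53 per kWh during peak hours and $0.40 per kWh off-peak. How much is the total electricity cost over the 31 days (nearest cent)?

$5.92

Power = 0.5 A × 230 V = 115 W = 0.115 kW
Peak energy = 0.115 kW × 2 h × 31 = 7.13 kWh
Off-peak energy = 0.115 kW × 1.5 h × 31 = 5.3475 kWh
Cost = 7.13 × $0.53 + 5.3475 × $0.40 = $3.7789 + $2.139 = $5.92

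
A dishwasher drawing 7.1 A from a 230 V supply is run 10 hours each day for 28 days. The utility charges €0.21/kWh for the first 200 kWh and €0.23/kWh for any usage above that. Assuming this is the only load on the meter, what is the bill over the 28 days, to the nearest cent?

Power = 7.1 A × 230 V = 1633 W = 1.633 kW
Runtime = 10 h/day × 28 days = 280 h
Energy = 1.633 kW × 280 h = 457.24 kWh
Tier 1 (0–200 kWh): 200 × €0.21 = €42
Above 200 kWh: 257.24 × €0.23 = €59.1652
Bill = €101.17

€101.17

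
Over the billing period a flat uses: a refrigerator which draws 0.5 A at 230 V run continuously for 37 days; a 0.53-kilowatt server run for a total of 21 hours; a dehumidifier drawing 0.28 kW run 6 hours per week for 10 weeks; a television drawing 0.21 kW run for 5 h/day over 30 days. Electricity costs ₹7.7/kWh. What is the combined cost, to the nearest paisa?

₹1243.94

refrigerator: Power = 0.5 A × 230 V = 115 W = 0.115 kW
refrigerator: Runtime = 24 h × 37 = 888 h
refrigerator: 0.115 kW × 888 h = 102.12 kWh
server: 0.53 kW × 21 h = 11.13 kWh
dehumidifier: Runtime = 6 h/week × 10 weeks = 60 h
dehumidifier: 0.28 kW × 60 h = 16.8 kWh
television: Runtime = 5 h/day × 30 days = 150 h
television: 0.21 kW × 150 h = 31.5 kWh
Total energy = 161.55 kWh
Cost = 161.55 × ₹7.7 = ₹1243.94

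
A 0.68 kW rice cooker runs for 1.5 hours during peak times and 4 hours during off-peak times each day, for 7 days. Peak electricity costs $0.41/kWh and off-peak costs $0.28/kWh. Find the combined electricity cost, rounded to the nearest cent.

Peak energy = 0.68 kW × 1.5 h × 7 = 7.14 kWh
Off-peak energy = 0.68 kW × 4 h × 7 = 19.04 kWh
Cost = 7.14 × $0.41 + 19.04 × $0.28 = $2.9274 + $5.3312 = $8.26

$8.26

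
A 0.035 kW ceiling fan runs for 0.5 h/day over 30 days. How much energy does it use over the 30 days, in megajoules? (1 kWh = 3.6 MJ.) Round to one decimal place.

Runtime = 0.5 h/day × 30 days = 15 h
Energy = 0.035 kW × 15 h = 0.525 kWh
= 0.525 × 3.6 MJ = 1.9 MJ

1.9 MJ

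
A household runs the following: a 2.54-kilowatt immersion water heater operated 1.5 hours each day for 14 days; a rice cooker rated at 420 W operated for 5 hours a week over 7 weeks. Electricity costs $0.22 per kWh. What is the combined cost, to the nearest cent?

$14.97

immersion water heater: Runtime = 1.5 h/day × 14 days = 21 h
immersion water heater: 2.54 kW × 21 h = 53.34 kWh
rice cooker: Runtime = 5 h/week × 7 weeks = 35 h
rice cooker: 0.42 kW × 35 h = 14.7 kWh
Total energy = 68.04 kWh
Cost = 68.04 × $0.22 = $14.97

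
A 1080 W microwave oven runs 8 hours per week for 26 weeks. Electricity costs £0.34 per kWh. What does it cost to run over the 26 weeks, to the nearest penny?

£76.38

Runtime = 8 h/week × 26 weeks = 208 h
Energy = 1.08 kW × 208 h = 224.64 kWh
Cost = 224.64 kWh × £0.34/kWh = £76.38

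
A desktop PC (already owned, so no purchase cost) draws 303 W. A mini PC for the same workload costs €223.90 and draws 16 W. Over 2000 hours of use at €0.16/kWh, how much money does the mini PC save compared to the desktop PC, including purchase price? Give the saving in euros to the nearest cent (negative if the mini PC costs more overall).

-€132.06

desktop PC: €0.00 + (303/1000) kW × 2000 h × €0.16 = €0.00 + €96.96 = €96.96
mini PC: €223.90 + (16/1000) kW × 2000 h × €0.16 = €223.90 + €5.12 = €229.02
Saving = €96.96 − €229.02 = −€132.06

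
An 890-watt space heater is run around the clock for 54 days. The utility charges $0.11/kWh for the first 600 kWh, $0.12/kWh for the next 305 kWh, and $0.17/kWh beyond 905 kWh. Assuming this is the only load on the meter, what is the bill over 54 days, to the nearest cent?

$144.83

Runtime = 24 h × 54 = 1296 h
Energy = 0.89 kW × 1296 h = 1153.44 kWh
Tier 1 (0–600 kWh): 600 × $0.11 = $66
Tier 2 (600–905 kWh): 305 × $0.12 = $36.6
Above 905 kWh: 248.44 × $0.17 = $42.2348
Bill = $144.83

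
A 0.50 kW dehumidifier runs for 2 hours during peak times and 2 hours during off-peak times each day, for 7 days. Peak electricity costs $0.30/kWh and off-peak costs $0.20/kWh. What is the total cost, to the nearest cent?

$3.50

Peak energy = 0.5 kW × 2 h × 7 = 7 kWh
Off-peak energy = 0.5 kW × 2 h × 7 = 7 kWh
Cost = 7 × $0.30 + 7 × $0.20 = $2.1 + $1.4 = $3.50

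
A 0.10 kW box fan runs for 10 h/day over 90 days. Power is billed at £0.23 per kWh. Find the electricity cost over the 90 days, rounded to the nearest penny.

Runtime = 10 h/day × 90 days = 900 h
Energy = 0.1 kW × 900 h = 90 kWh
Cost = 90 kWh × £0.23/kWh = £20.70

£20.70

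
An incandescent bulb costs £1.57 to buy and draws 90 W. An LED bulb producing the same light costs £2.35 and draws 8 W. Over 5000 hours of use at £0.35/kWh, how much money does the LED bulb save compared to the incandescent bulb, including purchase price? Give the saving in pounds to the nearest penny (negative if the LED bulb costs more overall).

£142.72

incandescent bulb: £1.57 + (90/1000) kW × 5000 h × £0.35 = £1.57 + £157.5 = £159.07
LED bulb: £2.35 + (8/1000) kW × 5000 h × £0.35 = £2.35 + £14 = £16.35
Saving = £159.07 − £16.35 = £142.72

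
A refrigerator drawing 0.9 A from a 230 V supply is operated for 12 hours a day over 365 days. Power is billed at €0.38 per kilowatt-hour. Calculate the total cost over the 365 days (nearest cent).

Power = 0.9 A × 230 V = 207 W = 0.207 kW
Runtime = 12 h/day × 365 days = 4380 h
Energy = 0.207 kW × 4380 h = 906.66 kWh
Cost = 906.66 kWh × €0.38/kWh = €344.53

€344.53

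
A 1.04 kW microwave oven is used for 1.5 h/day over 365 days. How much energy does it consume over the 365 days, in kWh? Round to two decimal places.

569.40 kWh

Runtime = 1.5 h/day × 365 days = 547.5 h
Energy = 1.04 kW × 547.5 h = 569.4 kWh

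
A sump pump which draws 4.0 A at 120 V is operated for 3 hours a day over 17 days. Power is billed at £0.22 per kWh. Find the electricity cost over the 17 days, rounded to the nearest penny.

£5.39

Power = 4.0 A × 120 V = 480 W = 0.48 kW
Runtime = 3 h/day × 17 days = 51 h
Energy = 0.48 kW × 51 h = 24.48 kWh
Cost = 24.48 kWh × £0.22/kWh = £5.39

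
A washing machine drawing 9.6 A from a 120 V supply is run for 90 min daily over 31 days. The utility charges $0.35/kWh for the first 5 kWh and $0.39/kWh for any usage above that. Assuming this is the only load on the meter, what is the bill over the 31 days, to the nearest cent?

Power = 9.6 A × 120 V = 1152 W = 1.152 kW
Runtime = 90 min × 31 = 2790 min = 46.5 h
Energy = 1.152 kW × 46.5 h = 53.568 kWh
Tier 1 (0–5 kWh): 5 × $0.35 = $1.75
Above 5 kWh: 48.568 × $0.39 = $18.94152
Bill = $20.69

$20.69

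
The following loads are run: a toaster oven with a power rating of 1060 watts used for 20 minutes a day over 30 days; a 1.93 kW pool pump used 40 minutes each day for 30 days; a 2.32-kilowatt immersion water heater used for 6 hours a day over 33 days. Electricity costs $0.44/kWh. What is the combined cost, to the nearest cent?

toaster oven: Runtime = 20 min × 30 = 600 min = 10 h
toaster oven: 1.06 kW × 10 h = 10.6 kWh
pool pump: Runtime = 40 min × 30 = 1200 min = 20 h
pool pump: 1.93 kW × 20 h = 38.6 kWh
immersion water heater: Runtime = 6 h/day × 33 days = 198 h
immersion water heater: 2.32 kW × 198 h = 459.36 kWh
Total energy = 508.56 kWh
Cost = 508.56 × $0.44 = $223.77

$223.77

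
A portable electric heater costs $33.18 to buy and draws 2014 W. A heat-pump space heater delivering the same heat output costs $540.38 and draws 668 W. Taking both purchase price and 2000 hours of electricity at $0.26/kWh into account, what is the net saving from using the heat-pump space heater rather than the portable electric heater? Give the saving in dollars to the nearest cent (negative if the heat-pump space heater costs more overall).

portable electric heater: $33.18 + (2014/1000) kW × 2000 h × $0.26 = $33.18 + $1047.28 = $1080.46
heat-pump space heater: $540.38 + (668/1000) kW × 2000 h × $0.26 = $540.38 + $347.36 = $887.74
Saving = $1080.46 − $887.74 = $192.72

$192.72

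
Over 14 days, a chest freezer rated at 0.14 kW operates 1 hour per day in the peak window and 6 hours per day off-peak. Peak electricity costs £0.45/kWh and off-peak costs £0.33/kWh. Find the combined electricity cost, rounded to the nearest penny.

Peak energy = 0.14 kW × 1 h × 14 = 1.96 kWh
Off-peak energy = 0.14 kW × 6 h × 14 = 11.76 kWh
Cost = 1.96 × £0.45 + 11.76 × £0.33 = £0.882 + £3.8808 = £4.76

£4.76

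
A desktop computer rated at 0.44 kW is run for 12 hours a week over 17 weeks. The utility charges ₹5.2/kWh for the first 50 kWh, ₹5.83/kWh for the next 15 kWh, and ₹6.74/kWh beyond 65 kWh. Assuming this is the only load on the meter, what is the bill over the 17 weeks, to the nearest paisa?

Runtime = 12 h/week × 17 weeks = 204 h
Energy = 0.44 kW × 204 h = 89.76 kWh
Tier 1 (0–50 kWh): 50 × ₹5.2 = ₹260
Tier 2 (50–65 kWh): 15 × ₹5.83 = ₹87.45
Above 65 kWh: 24.76 × ₹6.74 = ₹166.8824
Bill = ₹514.33

₹514.33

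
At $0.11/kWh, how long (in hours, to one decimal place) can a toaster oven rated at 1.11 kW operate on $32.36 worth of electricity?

Energy available = $32.36 ÷ $0.11/kWh = 294.1818 kWh
Hours = 294.1818 kWh ÷ 1.11 kW = 265.0 h

265.0 h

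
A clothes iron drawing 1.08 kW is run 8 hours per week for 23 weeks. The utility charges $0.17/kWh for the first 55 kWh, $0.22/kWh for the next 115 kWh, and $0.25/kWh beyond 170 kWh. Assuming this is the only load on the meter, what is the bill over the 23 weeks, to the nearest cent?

Runtime = 8 h/week × 23 weeks = 184 h
Energy = 1.08 kW × 184 h = 198.72 kWh
Tier 1 (0–55 kWh): 55 × $0.17 = $9.35
Tier 2 (55–170 kWh): 115 × $0.22 = $25.3
Above 170 kWh: 28.72 × $0.25 = $7.18
Bill = $41.83

$41.83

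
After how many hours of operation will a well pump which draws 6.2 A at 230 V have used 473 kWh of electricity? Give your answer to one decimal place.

331.7 h

Power = 6.2 A × 230 V = 1426 W = 1.426 kW
Hours = 473 kWh ÷ 1.426 kW = 331.7 h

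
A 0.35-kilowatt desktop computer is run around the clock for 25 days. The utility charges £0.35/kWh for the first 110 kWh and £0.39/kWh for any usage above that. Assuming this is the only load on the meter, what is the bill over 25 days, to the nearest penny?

£77.50

Runtime = 24 h × 25 = 600 h
Energy = 0.35 kW × 600 h = 210 kWh
Tier 1 (0–110 kWh): 110 × £0.35 = £38.5
Above 110 kWh: 100 × £0.39 = £39
Bill = £77.50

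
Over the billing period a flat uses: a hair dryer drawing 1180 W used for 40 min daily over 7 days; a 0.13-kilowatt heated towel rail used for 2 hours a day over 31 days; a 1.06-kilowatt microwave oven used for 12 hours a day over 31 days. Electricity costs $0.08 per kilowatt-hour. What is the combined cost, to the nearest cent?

$32.63

hair dryer: Runtime = 40 min × 7 = 280 min = 4.666666… h
hair dryer: 1.18 kW × 4.666666… h = 5.506666… kWh
heated towel rail: Runtime = 2 h/day × 31 days = 62 h
heated towel rail: 0.13 kW × 62 h = 8.06 kWh
microwave oven: Runtime = 12 h/day × 31 days = 372 h
microwave oven: 1.06 kW × 372 h = 394.32 kWh
Total energy = 407.886666… kWh
Cost = 407.886666… × $0.08 = $32.63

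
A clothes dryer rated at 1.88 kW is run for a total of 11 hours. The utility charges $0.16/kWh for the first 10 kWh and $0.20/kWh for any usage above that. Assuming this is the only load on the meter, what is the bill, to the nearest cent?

$3.74

Energy = 1.88 kW × 11 h = 20.68 kWh
Tier 1 (0–10 kWh): 10 × $0.16 = $1.6
Above 10 kWh: 10.68 × $0.20 = $2.136
Bill = $3.74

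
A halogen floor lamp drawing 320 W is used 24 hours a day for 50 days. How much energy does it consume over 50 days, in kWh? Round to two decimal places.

384.00 kWh

Runtime = 24 h × 50 = 1200 h
Energy = 0.32 kW × 1200 h = 384 kWh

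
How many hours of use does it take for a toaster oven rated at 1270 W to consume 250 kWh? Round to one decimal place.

196.9 h

Hours = 250 kWh ÷ 1.27 kW = 196.9 h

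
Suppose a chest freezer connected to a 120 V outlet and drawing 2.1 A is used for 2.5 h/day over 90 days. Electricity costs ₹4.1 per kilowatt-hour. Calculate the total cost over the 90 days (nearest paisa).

₹232.47

Power = 2.1 A × 120 V = 252 W = 0.252 kW
Runtime = 2.5 h/day × 90 days = 225 h
Energy = 0.252 kW × 225 h = 56.7 kWh
Cost = 56.7 kWh × ₹4.1/kWh = ₹232.47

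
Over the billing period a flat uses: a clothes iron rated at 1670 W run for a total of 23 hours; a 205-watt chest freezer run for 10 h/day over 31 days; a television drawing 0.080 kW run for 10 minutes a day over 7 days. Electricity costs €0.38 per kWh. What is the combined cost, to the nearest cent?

€38.78

clothes iron: 1.67 kW × 23 h = 38.41 kWh
chest freezer: Runtime = 10 h/day × 31 days = 310 h
chest freezer: 0.205 kW × 310 h = 63.55 kWh
television: Runtime = 10 min × 7 = 70 min = 1.166666… h
television: 0.08 kW × 1.166666… h = 0.093333… kWh
Total energy = 102.053333… kWh
Cost = 102.053333… × €0.38 = €38.78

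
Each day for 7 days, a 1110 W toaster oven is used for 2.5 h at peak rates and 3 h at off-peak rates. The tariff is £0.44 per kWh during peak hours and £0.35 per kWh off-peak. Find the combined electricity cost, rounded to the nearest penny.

£16.71

Peak energy = 1.11 kW × 2.5 h × 7 = 19.425 kWh
Off-peak energy = 1.11 kW × 3 h × 7 = 23.31 kWh
Cost = 19.425 × £0.44 + 23.31 × £0.35 = £8.547 + £8.1585 = £16.71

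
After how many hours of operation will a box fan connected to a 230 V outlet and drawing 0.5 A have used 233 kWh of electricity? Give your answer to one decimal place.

Power = 0.5 A × 230 V = 115 W = 0.115 kW
Hours = 233 kWh ÷ 0.115 kW = 2026.1 h

2026.1 h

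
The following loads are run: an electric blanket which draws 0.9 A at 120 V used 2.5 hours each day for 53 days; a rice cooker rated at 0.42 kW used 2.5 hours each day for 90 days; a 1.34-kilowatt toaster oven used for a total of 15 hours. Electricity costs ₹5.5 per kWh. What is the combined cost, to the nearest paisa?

electric blanket: Power = 0.9 A × 120 V = 108 W = 0.108 kW
electric blanket: Runtime = 2.5 h/day × 53 days = 132.5 h
electric blanket: 0.108 kW × 132.5 h = 14.31 kWh
rice cooker: Runtime = 2.5 h/day × 90 days = 225 h
rice cooker: 0.42 kW × 225 h = 94.5 kWh
toaster oven: 1.34 kW × 15 h = 20.1 kWh
Total energy = 128.91 kWh
Cost = 128.91 × ₹5.5 = ₹709.01

₹709.01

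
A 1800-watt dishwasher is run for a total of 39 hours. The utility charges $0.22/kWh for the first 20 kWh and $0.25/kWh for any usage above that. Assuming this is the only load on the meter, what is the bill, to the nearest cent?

$16.95

Energy = 1.8 kW × 39 h = 70.2 kWh
Tier 1 (0–20 kWh): 20 × $0.22 = $4.4
Above 20 kWh: 50.2 × $0.25 = $12.55
Bill = $16.95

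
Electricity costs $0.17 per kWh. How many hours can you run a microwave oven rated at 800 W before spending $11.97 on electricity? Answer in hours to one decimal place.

Energy available = $11.97 ÷ $0.17/kWh = 70.4118 kWh
Hours = 70.4118 kWh ÷ 0.8 kW = 88.0 h

88.0 h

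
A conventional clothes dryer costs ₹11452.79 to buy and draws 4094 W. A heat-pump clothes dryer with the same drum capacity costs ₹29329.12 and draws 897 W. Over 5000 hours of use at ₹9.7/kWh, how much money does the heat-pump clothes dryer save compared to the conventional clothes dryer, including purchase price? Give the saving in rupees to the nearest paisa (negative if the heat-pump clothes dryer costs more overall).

₹137178.17

conventional clothes dryer: ₹11452.79 + (4094/1000) kW × 5000 h × ₹9.7 = ₹11452.79 + ₹198559 = ₹210011.79
heat-pump clothes dryer: ₹29329.12 + (897/1000) kW × 5000 h × ₹9.7 = ₹29329.12 + ₹43504.5 = ₹72833.62
Saving = ₹210011.79 − ₹72833.62 = ₹137178.17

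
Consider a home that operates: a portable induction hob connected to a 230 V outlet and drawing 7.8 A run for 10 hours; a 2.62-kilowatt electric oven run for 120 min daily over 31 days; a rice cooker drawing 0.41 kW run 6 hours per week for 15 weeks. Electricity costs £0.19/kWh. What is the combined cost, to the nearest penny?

portable induction hob: Power = 7.8 A × 230 V = 1794 W = 1.794 kW
portable induction hob: 1.794 kW × 10 h = 17.94 kWh
electric oven: Runtime = 120 min × 31 = 3720 min = 62 h
electric oven: 2.62 kW × 62 h = 162.44 kWh
rice cooker: Runtime = 6 h/week × 15 weeks = 90 h
rice cooker: 0.41 kW × 90 h = 36.9 kWh
Total energy = 217.28 kWh
Cost = 217.28 × £0.19 = £41.28

£41.28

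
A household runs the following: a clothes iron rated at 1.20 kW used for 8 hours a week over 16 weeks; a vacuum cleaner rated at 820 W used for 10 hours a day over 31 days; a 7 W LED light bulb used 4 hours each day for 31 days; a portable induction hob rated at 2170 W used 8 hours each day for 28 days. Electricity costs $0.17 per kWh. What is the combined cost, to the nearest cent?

clothes iron: Runtime = 8 h/week × 16 weeks = 128 h
clothes iron: 1.2 kW × 128 h = 153.6 kWh
vacuum cleaner: Runtime = 10 h/day × 31 days = 310 h
vacuum cleaner: 0.82 kW × 310 h = 254.2 kWh
LED light bulb: Runtime = 4 h/day × 31 days = 124 h
LED light bulb: 0.007 kW × 124 h = 0.868 kWh
portable induction hob: Runtime = 8 h/day × 28 days = 224 h
portable induction hob: 2.17 kW × 224 h = 486.08 kWh
Total energy = 894.748 kWh
Cost = 894.748 × $0.17 = $152.11

$152.11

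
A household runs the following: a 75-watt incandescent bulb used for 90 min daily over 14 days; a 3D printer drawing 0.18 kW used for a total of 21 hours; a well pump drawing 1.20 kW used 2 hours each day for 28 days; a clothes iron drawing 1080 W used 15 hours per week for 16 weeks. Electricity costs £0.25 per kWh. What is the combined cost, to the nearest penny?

incandescent bulb: Runtime = 90 min × 14 = 1260 min = 21 h
incandescent bulb: 0.075 kW × 21 h = 1.575 kWh
3D printer: 0.18 kW × 21 h = 3.78 kWh
well pump: Runtime = 2 h/day × 28 days = 56 h
well pump: 1.2 kW × 56 h = 67.2 kWh
clothes iron: Runtime = 15 h/week × 16 weeks = 240 h
clothes iron: 1.08 kW × 240 h = 259.2 kWh
Total energy = 331.755 kWh
Cost = 331.755 × £0.25 = £82.94

£82.94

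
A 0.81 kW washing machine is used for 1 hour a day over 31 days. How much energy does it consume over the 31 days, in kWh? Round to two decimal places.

25.11 kWh

Runtime = 1 h/day × 31 days = 31 h
Energy = 0.81 kW × 31 h = 25.11 kWh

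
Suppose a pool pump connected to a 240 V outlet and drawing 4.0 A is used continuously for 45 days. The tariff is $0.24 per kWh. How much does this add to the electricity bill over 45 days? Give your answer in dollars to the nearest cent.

$248.83

Power = 4.0 A × 240 V = 960 W = 0.96 kW
Runtime = 24 h × 45 = 1080 h
Energy = 0.96 kW × 1080 h = 1036.8 kWh
Cost = 1036.8 kWh × $0.24/kWh = $248.83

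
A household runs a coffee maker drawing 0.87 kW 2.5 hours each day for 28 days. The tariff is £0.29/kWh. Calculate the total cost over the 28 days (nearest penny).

Runtime = 2.5 h/day × 28 days = 70 h
Energy = 0.87 kW × 70 h = 60.9 kWh
Cost = 60.9 kWh × £0.29/kWh = £17.66

£17.66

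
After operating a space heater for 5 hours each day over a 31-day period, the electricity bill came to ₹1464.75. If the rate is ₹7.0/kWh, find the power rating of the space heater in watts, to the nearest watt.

1350 W

Energy = ₹1464.75 ÷ ₹7.0/kWh = 209.25 kWh
Runtime = 5 h/day × 31 days = 155 h
Power = 209.25 kWh ÷ 155 h = 1.35 kW = 1350 W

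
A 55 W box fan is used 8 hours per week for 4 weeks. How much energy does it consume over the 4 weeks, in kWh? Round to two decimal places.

Runtime = 8 h/week × 4 weeks = 32 h
Energy = 0.055 kW × 32 h = 1.76 kWh

1.76 kWh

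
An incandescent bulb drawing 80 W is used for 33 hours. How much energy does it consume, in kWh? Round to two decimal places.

2.64 kWh

Energy = 0.08 kW × 33 h = 2.64 kWh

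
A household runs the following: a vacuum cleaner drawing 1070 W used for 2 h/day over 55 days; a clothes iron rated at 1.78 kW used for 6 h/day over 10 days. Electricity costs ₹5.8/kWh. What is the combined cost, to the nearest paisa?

vacuum cleaner: Runtime = 2 h/day × 55 days = 110 h
vacuum cleaner: 1.07 kW × 110 h = 117.7 kWh
clothes iron: Runtime = 6 h/day × 10 days = 60 h
clothes iron: 1.78 kW × 60 h = 106.8 kWh
Total energy = 224.5 kWh
Cost = 224.5 × ₹5.8 = ₹1302.10

₹1302.10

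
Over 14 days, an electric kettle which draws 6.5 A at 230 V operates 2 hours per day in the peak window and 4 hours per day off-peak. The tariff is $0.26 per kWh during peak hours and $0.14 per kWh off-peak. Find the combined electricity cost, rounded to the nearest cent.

Power = 6.5 A × 230 V = 1495 W = 1.495 kW
Peak energy = 1.495 kW × 2 h × 14 = 41.86 kWh
Off-peak energy = 1.495 kW × 4 h × 14 = 83.72 kWh
Cost = 41.86 × $0.26 + 83.72 × $0.14 = $10.8836 + $11.7208 = $22.60

$22.60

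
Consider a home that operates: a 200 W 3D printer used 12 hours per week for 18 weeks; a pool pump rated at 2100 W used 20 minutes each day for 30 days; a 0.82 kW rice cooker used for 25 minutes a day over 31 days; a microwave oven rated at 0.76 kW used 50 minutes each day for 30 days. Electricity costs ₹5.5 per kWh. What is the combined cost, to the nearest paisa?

₹515.85

3D printer: Runtime = 12 h/week × 18 weeks = 216 h
3D printer: 0.2 kW × 216 h = 43.2 kWh
pool pump: Runtime = 20 min × 30 = 600 min = 10 h
pool pump: 2.1 kW × 10 h = 21 kWh
rice cooker: Runtime = 25 min × 31 = 775 min = 12.916666… h
rice cooker: 0.82 kW × 12.916666… h = 10.591666… kWh
microwave oven: Runtime = 50 min × 30 = 1500 min = 25 h
microwave oven: 0.76 kW × 25 h = 19 kWh
Total energy = 93.791666… kWh
Cost = 93.791666… × ₹5.5 = ₹515.85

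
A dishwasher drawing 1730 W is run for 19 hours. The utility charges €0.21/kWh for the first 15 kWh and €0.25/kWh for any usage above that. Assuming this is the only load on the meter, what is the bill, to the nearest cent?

€7.62

Energy = 1.73 kW × 19 h = 32.87 kWh
Tier 1 (0–15 kWh): 15 × €0.21 = €3.15
Above 15 kWh: 17.87 × €0.25 = €4.4675
Bill = €7.62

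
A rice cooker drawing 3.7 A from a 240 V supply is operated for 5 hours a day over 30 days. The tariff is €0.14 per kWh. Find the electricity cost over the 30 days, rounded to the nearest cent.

Power = 3.7 A × 240 V = 888 W = 0.888 kW
Runtime = 5 h/day × 30 days = 150 h
Energy = 0.888 kW × 150 h = 133.2 kWh
Cost = 133.2 kWh × €0.14/kWh = €18.65

€18.65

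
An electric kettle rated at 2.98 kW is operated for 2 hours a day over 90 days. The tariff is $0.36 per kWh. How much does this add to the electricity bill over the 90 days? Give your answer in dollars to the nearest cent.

Runtime = 2 h/day × 90 days = 180 h
Energy = 2.98 kW × 180 h = 536.4 kWh
Cost = 536.4 kWh × $0.36/kWh = $193.10

$193.10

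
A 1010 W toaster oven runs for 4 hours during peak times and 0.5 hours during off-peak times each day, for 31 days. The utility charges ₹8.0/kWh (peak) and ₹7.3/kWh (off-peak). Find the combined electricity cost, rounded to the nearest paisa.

₹1116.20

Peak energy = 1.01 kW × 4 h × 31 = 125.24 kWh
Off-peak energy = 1.01 kW × 0.5 h × 31 = 15.655 kWh
Cost = 125.24 × ₹8.0 + 15.655 × ₹7.3 = ₹1001.92 + ₹114.2815 = ₹1116.20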